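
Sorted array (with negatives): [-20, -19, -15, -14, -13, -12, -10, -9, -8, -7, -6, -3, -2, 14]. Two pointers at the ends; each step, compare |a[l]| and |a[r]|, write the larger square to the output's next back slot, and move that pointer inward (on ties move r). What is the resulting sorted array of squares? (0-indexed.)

[4, 9, 36, 49, 64, 81, 100, 144, 169, 196, 196, 225, 361, 400]

[0,13] |-20|>|14| out[13]=400 → l++
[1,13] |-19|>|14| out[12]=361 → l++
[2,13] |-15|>|14| out[11]=225 → l++
[3,13] |-14|<=|14| out[10]=196 → r--
[3,12] |-14|>|-2| out[9]=196 → l++
[4,12] |-13|>|-2| out[8]=169 → l++
[5,12] |-12|>|-2| out[7]=144 → l++
[6,12] |-10|>|-2| out[6]=100 → l++
[7,12] |-9|>|-2| out[5]=81 → l++
[8,12] |-8|>|-2| out[4]=64 → l++
[9,12] |-7|>|-2| out[3]=49 → l++
[10,12] |-6|>|-2| out[2]=36 → l++
[11,12] |-3|>|-2| out[1]=9 → l++
[12,12] |-2|<=|-2| out[0]=4 → r--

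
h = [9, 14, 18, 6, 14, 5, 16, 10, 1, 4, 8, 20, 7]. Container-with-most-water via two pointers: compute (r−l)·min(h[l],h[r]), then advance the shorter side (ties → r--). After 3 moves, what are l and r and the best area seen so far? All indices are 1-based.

[1,13] min(9,7)*12=84 best=84 * → r--
[1,12] min(9,20)*11=99 best=99 * → l++
[2,12] min(14,20)*10=140 best=140 * → l++

l=3, r=12, best area=140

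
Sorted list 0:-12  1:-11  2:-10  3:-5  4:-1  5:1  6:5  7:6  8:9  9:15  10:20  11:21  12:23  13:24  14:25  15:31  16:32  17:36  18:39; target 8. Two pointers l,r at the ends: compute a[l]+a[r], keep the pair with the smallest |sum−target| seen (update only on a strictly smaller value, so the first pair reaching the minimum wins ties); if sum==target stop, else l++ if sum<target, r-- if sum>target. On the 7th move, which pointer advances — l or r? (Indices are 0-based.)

r

l=0 r=18: -12+39=27 d=19 *, r--
l=0 r=17: -12+36=24 d=16 *, r--
l=0 r=16: -12+32=20 d=12 *, r--
l=0 r=15: -12+31=19 d=11 *, r--
l=0 r=14: -12+25=13 d=5 *, r--
l=0 r=13: -12+24=12 d=4 *, r--
l=0 r=12: -12+23=11 d=3 *, r--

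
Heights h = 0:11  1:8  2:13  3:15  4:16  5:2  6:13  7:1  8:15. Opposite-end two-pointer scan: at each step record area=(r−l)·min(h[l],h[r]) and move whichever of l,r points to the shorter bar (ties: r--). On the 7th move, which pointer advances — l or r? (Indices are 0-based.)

r

l=0 r=8: min(11,15)*8=88 best=88 *, l++
l=1 r=8: min(8,15)*7=56 best=88, l++
l=2 r=8: min(13,15)*6=78 best=88, l++
l=3 r=8: min(15,15)*5=75 best=88, r--
l=3 r=7: min(15,1)*4=4 best=88, r--
l=3 r=6: min(15,13)*3=39 best=88, r--
l=3 r=5: min(15,2)*2=4 best=88, r--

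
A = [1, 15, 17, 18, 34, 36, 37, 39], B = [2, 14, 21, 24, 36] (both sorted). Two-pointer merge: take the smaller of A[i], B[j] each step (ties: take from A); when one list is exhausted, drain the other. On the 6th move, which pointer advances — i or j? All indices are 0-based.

i=0 j=0: A[i]=1<=B[j]=2 take 1, i++
i=1 j=0: A[i]=15>B[j]=2 take 2, j++
i=1 j=1: A[i]=15>B[j]=14 take 14, j++
i=1 j=2: A[i]=15<=B[j]=21 take 15, i++
i=2 j=2: A[i]=17<=B[j]=21 take 17, i++
i=3 j=2: A[i]=18<=B[j]=21 take 18, i++

i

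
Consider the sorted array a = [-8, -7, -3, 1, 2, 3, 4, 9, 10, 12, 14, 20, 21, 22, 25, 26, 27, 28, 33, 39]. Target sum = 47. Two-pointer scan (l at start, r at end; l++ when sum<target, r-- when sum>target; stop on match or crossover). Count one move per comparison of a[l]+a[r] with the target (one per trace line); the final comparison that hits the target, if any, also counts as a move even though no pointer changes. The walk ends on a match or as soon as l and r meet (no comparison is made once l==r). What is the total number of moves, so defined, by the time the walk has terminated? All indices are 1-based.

12 moves

[1,20] -8+39=31 <47 → l++
[2,20] -7+39=32 <47 → l++
[3,20] -3+39=36 <47 → l++
[4,20] 1+39=40 <47 → l++
[5,20] 2+39=41 <47 → l++
[6,20] 3+39=42 <47 → l++
[7,20] 4+39=43 <47 → l++
[8,20] 9+39=48 >47 → r--
[8,19] 9+33=42 <47 → l++
[9,19] 10+33=43 <47 → l++
[10,19] 12+33=45 <47 → l++
[11,19] 14+33=47 → found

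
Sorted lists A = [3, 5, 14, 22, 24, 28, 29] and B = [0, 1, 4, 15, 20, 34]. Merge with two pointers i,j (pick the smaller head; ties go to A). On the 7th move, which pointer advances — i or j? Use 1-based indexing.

[i=1,j=1] A[i]=3>B[j]=0 take 0 → j++
[i=1,j=2] A[i]=3>B[j]=1 take 1 → j++
[i=1,j=3] A[i]=3<=B[j]=4 take 3 → i++
[i=2,j=3] A[i]=5>B[j]=4 take 4 → j++
[i=2,j=4] A[i]=5<=B[j]=15 take 5 → i++
[i=3,j=4] A[i]=14<=B[j]=15 take 14 → i++
[i=4,j=4] A[i]=22>B[j]=15 take 15 → j++

j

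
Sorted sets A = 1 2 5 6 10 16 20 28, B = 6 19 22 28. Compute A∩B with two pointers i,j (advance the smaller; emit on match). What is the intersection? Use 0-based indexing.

i=0 j=0: 1<6, i++
i=1 j=0: 2<6, i++
i=2 j=0: 5<6, i++
i=3 j=0: 6==6 emit, i++,j++
i=4 j=1: 10<19, i++
i=5 j=1: 16<19, i++
i=6 j=1: 20>19, j++
i=6 j=2: 20<22, i++
i=7 j=2: 28>22, j++
i=7 j=3: 28==28 emit, i++,j++

intersection = [6, 28]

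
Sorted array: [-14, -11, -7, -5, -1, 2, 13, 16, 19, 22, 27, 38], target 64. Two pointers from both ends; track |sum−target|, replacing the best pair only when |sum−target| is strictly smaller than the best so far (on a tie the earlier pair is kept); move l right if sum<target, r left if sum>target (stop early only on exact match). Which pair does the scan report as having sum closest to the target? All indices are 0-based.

l=0 r=11: -14+38=24 d=40 *, l++
l=1 r=11: -11+38=27 d=37 *, l++
l=2 r=11: -7+38=31 d=33 *, l++
l=3 r=11: -5+38=33 d=31 *, l++
l=4 r=11: -1+38=37 d=27 *, l++
l=5 r=11: 2+38=40 d=24 *, l++
l=6 r=11: 13+38=51 d=13 *, l++
l=7 r=11: 16+38=54 d=10 *, l++
l=8 r=11: 19+38=57 d=7 *, l++
l=9 r=11: 22+38=60 d=4 *, l++
l=10 r=11: 27+38=65 d=1 *, r--

pair (27, 38) with sum 65 (|Δ|=1)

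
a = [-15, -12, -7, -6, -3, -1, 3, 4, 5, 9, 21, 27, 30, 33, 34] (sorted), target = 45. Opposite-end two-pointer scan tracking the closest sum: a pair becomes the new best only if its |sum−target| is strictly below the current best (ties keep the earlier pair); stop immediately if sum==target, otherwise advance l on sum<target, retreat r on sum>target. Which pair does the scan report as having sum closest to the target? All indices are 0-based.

l=0 r=14: -15+34=19 d=26 *, l++
l=1 r=14: -12+34=22 d=23 *, l++
l=2 r=14: -7+34=27 d=18 *, l++
l=3 r=14: -6+34=28 d=17 *, l++
l=4 r=14: -3+34=31 d=14 *, l++
l=5 r=14: -1+34=33 d=12 *, l++
l=6 r=14: 3+34=37 d=8 *, l++
l=7 r=14: 4+34=38 d=7 *, l++
l=8 r=14: 5+34=39 d=6 *, l++
l=9 r=14: 9+34=43 d=2 *, l++
l=10 r=14: 21+34=55 d=10, r--
l=10 r=13: 21+33=54 d=9, r--
l=10 r=12: 21+30=51 d=6, r--
l=10 r=11: 21+27=48 d=3, r--

pair (9, 34) with sum 43 (|Δ|=2)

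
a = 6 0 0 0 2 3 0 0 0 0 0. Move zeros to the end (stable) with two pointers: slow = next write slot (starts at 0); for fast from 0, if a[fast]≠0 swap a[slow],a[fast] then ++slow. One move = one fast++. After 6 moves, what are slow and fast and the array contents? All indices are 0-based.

slow=0 fast=0: a[fast]=6≠0 swap→a[0]=6, slow++,fast++
slow=1 fast=1: a[fast]=0, fast++
slow=1 fast=2: a[fast]=0, fast++
slow=1 fast=3: a[fast]=0, fast++
slow=1 fast=4: a[fast]=2≠0 swap→a[1]=2, slow++,fast++
slow=2 fast=5: a[fast]=3≠0 swap→a[2]=3, slow++,fast++

slow=3, fast=6, a=[6, 2, 3, 0, 0, 0, 0, 0, 0, 0, 0]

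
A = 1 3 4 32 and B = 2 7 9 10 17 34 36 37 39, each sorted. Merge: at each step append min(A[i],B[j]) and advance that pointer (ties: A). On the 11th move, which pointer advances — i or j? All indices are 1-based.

j

[i=1,j=1] A[i]=1<=B[j]=2 take 1 → i++
[i=2,j=1] A[i]=3>B[j]=2 take 2 → j++
[i=2,j=2] A[i]=3<=B[j]=7 take 3 → i++
[i=3,j=2] A[i]=4<=B[j]=7 take 4 → i++
[i=4,j=2] A[i]=32>B[j]=7 take 7 → j++
[i=4,j=3] A[i]=32>B[j]=9 take 9 → j++
[i=4,j=4] A[i]=32>B[j]=10 take 10 → j++
[i=4,j=5] A[i]=32>B[j]=17 take 17 → j++
[i=4,j=6] A[i]=32<=B[j]=34 take 32 → i++
[i=5,j=6] A done, take B[j]=34 → j++
[i=5,j=7] A done, take B[j]=36 → j++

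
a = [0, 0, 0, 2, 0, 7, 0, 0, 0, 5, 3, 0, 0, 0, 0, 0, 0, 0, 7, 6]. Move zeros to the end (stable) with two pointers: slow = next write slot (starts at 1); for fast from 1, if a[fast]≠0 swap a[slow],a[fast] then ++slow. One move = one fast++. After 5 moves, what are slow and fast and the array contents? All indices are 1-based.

slow=2, fast=6, a=[2, 0, 0, 0, 0, 7, 0, 0, 0, 5, 3, 0, 0, 0, 0, 0, 0, 0, 7, 6]

slow=1 fast=1: a[fast]=0, fast++
slow=1 fast=2: a[fast]=0, fast++
slow=1 fast=3: a[fast]=0, fast++
slow=1 fast=4: a[fast]=2≠0 swap→a[1]=2, slow++,fast++
slow=2 fast=5: a[fast]=0, fast++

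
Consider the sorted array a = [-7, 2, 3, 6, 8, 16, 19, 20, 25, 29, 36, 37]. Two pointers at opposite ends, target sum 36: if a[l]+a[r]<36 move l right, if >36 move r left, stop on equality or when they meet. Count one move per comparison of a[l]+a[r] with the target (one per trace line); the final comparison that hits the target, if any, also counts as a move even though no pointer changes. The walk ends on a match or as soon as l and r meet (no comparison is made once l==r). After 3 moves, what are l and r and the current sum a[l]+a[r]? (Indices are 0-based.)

l=1, r=9, sum=31

l=0 r=11: -7+37=30 <36, l++
l=1 r=11: 2+37=39 >36, r--
l=1 r=10: 2+36=38 >36, r--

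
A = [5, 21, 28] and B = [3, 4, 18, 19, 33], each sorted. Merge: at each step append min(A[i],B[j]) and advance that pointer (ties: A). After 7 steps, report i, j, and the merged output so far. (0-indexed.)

i=3, j=4, merged so far=[3, 4, 5, 18, 19, 21, 28]

i=0 j=0: A[i]=5>B[j]=3 take 3, j++
i=0 j=1: A[i]=5>B[j]=4 take 4, j++
i=0 j=2: A[i]=5<=B[j]=18 take 5, i++
i=1 j=2: A[i]=21>B[j]=18 take 18, j++
i=1 j=3: A[i]=21>B[j]=19 take 19, j++
i=1 j=4: A[i]=21<=B[j]=33 take 21, i++
i=2 j=4: A[i]=28<=B[j]=33 take 28, i++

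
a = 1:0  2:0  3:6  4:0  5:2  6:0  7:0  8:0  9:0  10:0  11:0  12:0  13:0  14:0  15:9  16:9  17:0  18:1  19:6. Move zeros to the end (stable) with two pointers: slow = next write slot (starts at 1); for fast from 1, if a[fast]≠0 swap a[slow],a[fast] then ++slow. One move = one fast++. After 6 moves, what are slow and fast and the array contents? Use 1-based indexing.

slow=3, fast=7, a=[6, 2, 0, 0, 0, 0, 0, 0, 0, 0, 0, 0, 0, 0, 9, 9, 0, 1, 6]

(s=1,f=1) a[fast]=0 → fast++
(s=1,f=2) a[fast]=0 → fast++
(s=1,f=3) a[fast]=6≠0 swap→a[1]=6 → slow++,fast++
(s=2,f=4) a[fast]=0 → fast++
(s=2,f=5) a[fast]=2≠0 swap→a[2]=2 → slow++,fast++
(s=3,f=6) a[fast]=0 → fast++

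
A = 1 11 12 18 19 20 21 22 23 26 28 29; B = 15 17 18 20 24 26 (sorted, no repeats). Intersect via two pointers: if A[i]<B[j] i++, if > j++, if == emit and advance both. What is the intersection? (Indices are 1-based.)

intersection = [18, 20, 26]

[i=1,j=1] 1<15 → i++
[i=2,j=1] 11<15 → i++
[i=3,j=1] 12<15 → i++
[i=4,j=1] 18>15 → j++
[i=4,j=2] 18>17 → j++
[i=4,j=3] 18==18 emit → i++,j++
[i=5,j=4] 19<20 → i++
[i=6,j=4] 20==20 emit → i++,j++
[i=7,j=5] 21<24 → i++
[i=8,j=5] 22<24 → i++
[i=9,j=5] 23<24 → i++
[i=10,j=5] 26>24 → j++
[i=10,j=6] 26==26 emit → i++,j++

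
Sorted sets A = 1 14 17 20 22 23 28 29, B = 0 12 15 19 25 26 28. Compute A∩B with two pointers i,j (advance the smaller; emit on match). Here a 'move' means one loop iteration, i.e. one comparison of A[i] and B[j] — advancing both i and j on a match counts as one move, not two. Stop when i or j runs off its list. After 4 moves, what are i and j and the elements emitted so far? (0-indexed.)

[i=0,j=0] 1>0 → j++
[i=0,j=1] 1<12 → i++
[i=1,j=1] 14>12 → j++
[i=1,j=2] 14<15 → i++

i=2, j=2, emitted=[]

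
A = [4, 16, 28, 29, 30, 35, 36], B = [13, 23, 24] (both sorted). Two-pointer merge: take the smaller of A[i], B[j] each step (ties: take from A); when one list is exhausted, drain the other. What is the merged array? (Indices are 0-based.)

[4, 13, 16, 23, 24, 28, 29, 30, 35, 36]

[i=0,j=0] A[i]=4<=B[j]=13 take 4 → i++
[i=1,j=0] A[i]=16>B[j]=13 take 13 → j++
[i=1,j=1] A[i]=16<=B[j]=23 take 16 → i++
[i=2,j=1] A[i]=28>B[j]=23 take 23 → j++
[i=2,j=2] A[i]=28>B[j]=24 take 24 → j++
[i=2,j=3] B done, take A[i]=28 → i++
[i=3,j=3] B done, take A[i]=29 → i++
[i=4,j=3] B done, take A[i]=30 → i++
[i=5,j=3] B done, take A[i]=35 → i++
[i=6,j=3] B done, take A[i]=36 → i++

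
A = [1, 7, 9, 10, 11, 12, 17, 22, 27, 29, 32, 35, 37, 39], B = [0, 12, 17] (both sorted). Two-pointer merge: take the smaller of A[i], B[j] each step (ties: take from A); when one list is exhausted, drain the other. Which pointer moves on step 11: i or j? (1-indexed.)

i

[i=1,j=1] A[i]=1>B[j]=0 take 0 → j++
[i=1,j=2] A[i]=1<=B[j]=12 take 1 → i++
[i=2,j=2] A[i]=7<=B[j]=12 take 7 → i++
[i=3,j=2] A[i]=9<=B[j]=12 take 9 → i++
[i=4,j=2] A[i]=10<=B[j]=12 take 10 → i++
[i=5,j=2] A[i]=11<=B[j]=12 take 11 → i++
[i=6,j=2] A[i]=12<=B[j]=12 take 12 → i++
[i=7,j=2] A[i]=17>B[j]=12 take 12 → j++
[i=7,j=3] A[i]=17<=B[j]=17 take 17 → i++
[i=8,j=3] A[i]=22>B[j]=17 take 17 → j++
[i=8,j=4] B done, take A[i]=22 → i++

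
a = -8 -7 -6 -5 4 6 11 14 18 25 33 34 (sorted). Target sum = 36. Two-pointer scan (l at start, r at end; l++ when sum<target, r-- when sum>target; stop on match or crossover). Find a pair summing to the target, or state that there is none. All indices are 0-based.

l=0 r=11: -8+34=26 <36, l++
l=1 r=11: -7+34=27 <36, l++
l=2 r=11: -6+34=28 <36, l++
l=3 r=11: -5+34=29 <36, l++
l=4 r=11: 4+34=38 >36, r--
l=4 r=10: 4+33=37 >36, r--
l=4 r=9: 4+25=29 <36, l++
l=5 r=9: 6+25=31 <36, l++
l=6 r=9: 11+25=36, found

(11, 25)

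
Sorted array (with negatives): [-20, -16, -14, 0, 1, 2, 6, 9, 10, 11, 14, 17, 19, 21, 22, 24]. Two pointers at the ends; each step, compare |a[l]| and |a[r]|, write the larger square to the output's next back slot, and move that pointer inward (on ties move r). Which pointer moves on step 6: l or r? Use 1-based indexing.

r

[1,16] |-20|<=|24| out[16]=576 → r--
[1,15] |-20|<=|22| out[15]=484 → r--
[1,14] |-20|<=|21| out[14]=441 → r--
[1,13] |-20|>|19| out[13]=400 → l++
[2,13] |-16|<=|19| out[12]=361 → r--
[2,12] |-16|<=|17| out[11]=289 → r--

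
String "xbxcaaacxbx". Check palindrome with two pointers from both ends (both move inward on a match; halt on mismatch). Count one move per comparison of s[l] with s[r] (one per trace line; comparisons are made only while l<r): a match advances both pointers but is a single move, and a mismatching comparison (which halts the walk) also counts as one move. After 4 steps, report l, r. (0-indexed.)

l=0 r=10: 'x'=='x', l++,r--
l=1 r=9: 'b'=='b', l++,r--
l=2 r=8: 'x'=='x', l++,r--
l=3 r=7: 'c'=='c', l++,r--

l=4, r=6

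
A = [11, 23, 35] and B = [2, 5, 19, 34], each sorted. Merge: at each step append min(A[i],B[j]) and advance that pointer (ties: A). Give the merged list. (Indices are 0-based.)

[i=0,j=0] A[i]=11>B[j]=2 take 2 → j++
[i=0,j=1] A[i]=11>B[j]=5 take 5 → j++
[i=0,j=2] A[i]=11<=B[j]=19 take 11 → i++
[i=1,j=2] A[i]=23>B[j]=19 take 19 → j++
[i=1,j=3] A[i]=23<=B[j]=34 take 23 → i++
[i=2,j=3] A[i]=35>B[j]=34 take 34 → j++
[i=2,j=4] B done, take A[i]=35 → i++

[2, 5, 11, 19, 23, 34, 35]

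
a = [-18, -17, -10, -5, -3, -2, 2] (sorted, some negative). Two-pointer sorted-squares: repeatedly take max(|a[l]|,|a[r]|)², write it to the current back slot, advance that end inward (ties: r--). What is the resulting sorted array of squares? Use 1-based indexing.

[4, 4, 9, 25, 100, 289, 324]

[1,7] |-18|>|2| out[7]=324 → l++
[2,7] |-17|>|2| out[6]=289 → l++
[3,7] |-10|>|2| out[5]=100 → l++
[4,7] |-5|>|2| out[4]=25 → l++
[5,7] |-3|>|2| out[3]=9 → l++
[6,7] |-2|<=|2| out[2]=4 → r--
[6,6] |-2|<=|-2| out[1]=4 → r--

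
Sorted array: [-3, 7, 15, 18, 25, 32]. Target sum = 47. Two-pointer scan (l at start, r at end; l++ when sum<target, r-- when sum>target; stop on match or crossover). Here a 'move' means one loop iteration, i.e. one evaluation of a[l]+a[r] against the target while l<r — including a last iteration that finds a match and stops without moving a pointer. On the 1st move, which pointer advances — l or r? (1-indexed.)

[1,6] -3+32=29 <47 → l++

l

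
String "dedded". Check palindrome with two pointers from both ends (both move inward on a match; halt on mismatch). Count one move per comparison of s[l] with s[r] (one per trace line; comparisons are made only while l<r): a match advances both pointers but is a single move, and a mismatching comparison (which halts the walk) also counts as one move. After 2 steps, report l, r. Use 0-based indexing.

l=0 r=5: 'd'=='d', l++,r--
l=1 r=4: 'e'=='e', l++,r--

l=2, r=3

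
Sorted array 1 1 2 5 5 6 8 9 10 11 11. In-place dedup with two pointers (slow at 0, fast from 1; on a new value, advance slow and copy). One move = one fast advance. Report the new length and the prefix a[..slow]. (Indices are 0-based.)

length 8; prefix = [1, 2, 5, 6, 8, 9, 10, 11]

slow=0 fast=1: a[fast]=1=a[slow] dup, fast++
slow=0 fast=2: a[fast]=2≠a[slow]=1 write a[1]=2, slow++,fast++
slow=1 fast=3: a[fast]=5≠a[slow]=2 write a[2]=5, slow++,fast++
slow=2 fast=4: a[fast]=5=a[slow] dup, fast++
slow=2 fast=5: a[fast]=6≠a[slow]=5 write a[3]=6, slow++,fast++
slow=3 fast=6: a[fast]=8≠a[slow]=6 write a[4]=8, slow++,fast++
slow=4 fast=7: a[fast]=9≠a[slow]=8 write a[5]=9, slow++,fast++
slow=5 fast=8: a[fast]=10≠a[slow]=9 write a[6]=10, slow++,fast++
slow=6 fast=9: a[fast]=11≠a[slow]=10 write a[7]=11, slow++,fast++
slow=7 fast=10: a[fast]=11=a[slow] dup, fast++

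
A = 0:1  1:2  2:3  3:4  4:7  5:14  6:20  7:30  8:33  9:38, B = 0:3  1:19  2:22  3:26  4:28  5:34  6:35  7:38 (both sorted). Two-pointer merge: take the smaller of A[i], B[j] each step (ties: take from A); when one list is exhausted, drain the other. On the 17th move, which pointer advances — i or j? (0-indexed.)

[i=0,j=0] A[i]=1<=B[j]=3 take 1 → i++
[i=1,j=0] A[i]=2<=B[j]=3 take 2 → i++
[i=2,j=0] A[i]=3<=B[j]=3 take 3 → i++
[i=3,j=0] A[i]=4>B[j]=3 take 3 → j++
[i=3,j=1] A[i]=4<=B[j]=19 take 4 → i++
[i=4,j=1] A[i]=7<=B[j]=19 take 7 → i++
[i=5,j=1] A[i]=14<=B[j]=19 take 14 → i++
[i=6,j=1] A[i]=20>B[j]=19 take 19 → j++
[i=6,j=2] A[i]=20<=B[j]=22 take 20 → i++
[i=7,j=2] A[i]=30>B[j]=22 take 22 → j++
[i=7,j=3] A[i]=30>B[j]=26 take 26 → j++
[i=7,j=4] A[i]=30>B[j]=28 take 28 → j++
[i=7,j=5] A[i]=30<=B[j]=34 take 30 → i++
[i=8,j=5] A[i]=33<=B[j]=34 take 33 → i++
[i=9,j=5] A[i]=38>B[j]=34 take 34 → j++
[i=9,j=6] A[i]=38>B[j]=35 take 35 → j++
[i=9,j=7] A[i]=38<=B[j]=38 take 38 → i++

i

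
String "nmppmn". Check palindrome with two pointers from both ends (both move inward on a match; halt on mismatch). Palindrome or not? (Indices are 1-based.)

[1,6] 'n'=='n' → l++,r--
[2,5] 'm'=='m' → l++,r--
[3,4] 'p'=='p' → l++,r--

palindrome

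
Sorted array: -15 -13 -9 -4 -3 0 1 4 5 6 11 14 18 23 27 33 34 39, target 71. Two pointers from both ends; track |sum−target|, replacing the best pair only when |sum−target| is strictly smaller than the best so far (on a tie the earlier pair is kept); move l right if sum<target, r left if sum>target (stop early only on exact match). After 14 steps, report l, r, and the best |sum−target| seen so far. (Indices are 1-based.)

l=15, r=18, best |Δ|=9

[1,18] -15+39=24 d=47 * → l++
[2,18] -13+39=26 d=45 * → l++
[3,18] -9+39=30 d=41 * → l++
[4,18] -4+39=35 d=36 * → l++
[5,18] -3+39=36 d=35 * → l++
[6,18] 0+39=39 d=32 * → l++
[7,18] 1+39=40 d=31 * → l++
[8,18] 4+39=43 d=28 * → l++
[9,18] 5+39=44 d=27 * → l++
[10,18] 6+39=45 d=26 * → l++
[11,18] 11+39=50 d=21 * → l++
[12,18] 14+39=53 d=18 * → l++
[13,18] 18+39=57 d=14 * → l++
[14,18] 23+39=62 d=9 * → l++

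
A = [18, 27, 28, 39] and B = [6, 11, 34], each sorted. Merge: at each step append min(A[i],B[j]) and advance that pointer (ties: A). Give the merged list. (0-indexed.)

[6, 11, 18, 27, 28, 34, 39]

[i=0,j=0] A[i]=18>B[j]=6 take 6 → j++
[i=0,j=1] A[i]=18>B[j]=11 take 11 → j++
[i=0,j=2] A[i]=18<=B[j]=34 take 18 → i++
[i=1,j=2] A[i]=27<=B[j]=34 take 27 → i++
[i=2,j=2] A[i]=28<=B[j]=34 take 28 → i++
[i=3,j=2] A[i]=39>B[j]=34 take 34 → j++
[i=3,j=3] B done, take A[i]=39 → i++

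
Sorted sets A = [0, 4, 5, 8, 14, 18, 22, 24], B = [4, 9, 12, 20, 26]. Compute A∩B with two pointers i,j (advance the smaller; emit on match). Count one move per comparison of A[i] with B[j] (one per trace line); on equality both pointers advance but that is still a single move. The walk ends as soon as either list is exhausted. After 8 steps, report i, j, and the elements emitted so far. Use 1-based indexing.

i=7, j=4, emitted=[4]

[i=1,j=1] 0<4 → i++
[i=2,j=1] 4==4 emit → i++,j++
[i=3,j=2] 5<9 → i++
[i=4,j=2] 8<9 → i++
[i=5,j=2] 14>9 → j++
[i=5,j=3] 14>12 → j++
[i=5,j=4] 14<20 → i++
[i=6,j=4] 18<20 → i++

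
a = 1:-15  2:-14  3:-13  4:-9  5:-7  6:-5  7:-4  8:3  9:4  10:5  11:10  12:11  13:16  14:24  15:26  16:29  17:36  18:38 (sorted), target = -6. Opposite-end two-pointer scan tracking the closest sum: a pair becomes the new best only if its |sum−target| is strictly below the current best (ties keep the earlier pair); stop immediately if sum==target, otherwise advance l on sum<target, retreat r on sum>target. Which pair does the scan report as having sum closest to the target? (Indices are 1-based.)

l=1 r=18: -15+38=23 d=29 *, r--
l=1 r=17: -15+36=21 d=27 *, r--
l=1 r=16: -15+29=14 d=20 *, r--
l=1 r=15: -15+26=11 d=17 *, r--
l=1 r=14: -15+24=9 d=15 *, r--
l=1 r=13: -15+16=1 d=7 *, r--
l=1 r=12: -15+11=-4 d=2 *, r--
l=1 r=11: -15+10=-5 d=1 *, r--
l=1 r=10: -15+5=-10 d=4, l++
l=2 r=10: -14+5=-9 d=3, l++
l=3 r=10: -13+5=-8 d=2, l++
l=4 r=10: -9+5=-4 d=2, r--
l=4 r=9: -9+4=-5 d=1, r--
l=4 r=8: -9+3=-6 d=0 *, stop

pair (-9, 3) with sum -6 (|Δ|=0)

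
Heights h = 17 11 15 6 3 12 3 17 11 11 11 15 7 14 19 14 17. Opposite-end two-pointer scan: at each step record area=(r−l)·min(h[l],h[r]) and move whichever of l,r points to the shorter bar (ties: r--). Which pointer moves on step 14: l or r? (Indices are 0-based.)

l

[0,16] min(17,17)*16=272 best=272 * → r--
[0,15] min(17,14)*15=210 best=272 → r--
[0,14] min(17,19)*14=238 best=272 → l++
[1,14] min(11,19)*13=143 best=272 → l++
[2,14] min(15,19)*12=180 best=272 → l++
[3,14] min(6,19)*11=66 best=272 → l++
[4,14] min(3,19)*10=30 best=272 → l++
[5,14] min(12,19)*9=108 best=272 → l++
[6,14] min(3,19)*8=24 best=272 → l++
[7,14] min(17,19)*7=119 best=272 → l++
[8,14] min(11,19)*6=66 best=272 → l++
[9,14] min(11,19)*5=55 best=272 → l++
[10,14] min(11,19)*4=44 best=272 → l++
[11,14] min(15,19)*3=45 best=272 → l++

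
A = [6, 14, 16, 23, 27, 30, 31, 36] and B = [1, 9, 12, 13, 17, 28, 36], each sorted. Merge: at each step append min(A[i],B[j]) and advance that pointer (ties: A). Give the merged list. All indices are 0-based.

[i=0,j=0] A[i]=6>B[j]=1 take 1 → j++
[i=0,j=1] A[i]=6<=B[j]=9 take 6 → i++
[i=1,j=1] A[i]=14>B[j]=9 take 9 → j++
[i=1,j=2] A[i]=14>B[j]=12 take 12 → j++
[i=1,j=3] A[i]=14>B[j]=13 take 13 → j++
[i=1,j=4] A[i]=14<=B[j]=17 take 14 → i++
[i=2,j=4] A[i]=16<=B[j]=17 take 16 → i++
[i=3,j=4] A[i]=23>B[j]=17 take 17 → j++
[i=3,j=5] A[i]=23<=B[j]=28 take 23 → i++
[i=4,j=5] A[i]=27<=B[j]=28 take 27 → i++
[i=5,j=5] A[i]=30>B[j]=28 take 28 → j++
[i=5,j=6] A[i]=30<=B[j]=36 take 30 → i++
[i=6,j=6] A[i]=31<=B[j]=36 take 31 → i++
[i=7,j=6] A[i]=36<=B[j]=36 take 36 → i++
[i=8,j=6] A done, take B[j]=36 → j++

[1, 6, 9, 12, 13, 14, 16, 17, 23, 27, 28, 30, 31, 36, 36]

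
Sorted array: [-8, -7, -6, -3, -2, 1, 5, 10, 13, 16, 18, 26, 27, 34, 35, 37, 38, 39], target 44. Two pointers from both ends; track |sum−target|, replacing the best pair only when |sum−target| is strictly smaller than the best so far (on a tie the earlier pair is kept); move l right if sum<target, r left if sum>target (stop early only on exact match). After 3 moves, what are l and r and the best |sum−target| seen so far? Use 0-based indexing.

[0,17] -8+39=31 d=13 * → l++
[1,17] -7+39=32 d=12 * → l++
[2,17] -6+39=33 d=11 * → l++

l=3, r=17, best |Δ|=11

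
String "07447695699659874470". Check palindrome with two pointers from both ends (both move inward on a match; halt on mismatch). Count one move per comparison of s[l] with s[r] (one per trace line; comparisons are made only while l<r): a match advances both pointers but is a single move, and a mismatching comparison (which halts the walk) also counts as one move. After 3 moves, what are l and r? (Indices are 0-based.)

[0,19] '0'=='0' → l++,r--
[1,18] '7'=='7' → l++,r--
[2,17] '4'=='4' → l++,r--

l=3, r=16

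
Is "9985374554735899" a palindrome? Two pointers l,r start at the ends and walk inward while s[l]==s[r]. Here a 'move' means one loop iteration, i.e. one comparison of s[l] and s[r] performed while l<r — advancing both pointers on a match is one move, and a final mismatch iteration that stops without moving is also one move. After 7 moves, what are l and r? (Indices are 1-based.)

l=1 r=16: '9'=='9', l++,r--
l=2 r=15: '9'=='9', l++,r--
l=3 r=14: '8'=='8', l++,r--
l=4 r=13: '5'=='5', l++,r--
l=5 r=12: '3'=='3', l++,r--
l=6 r=11: '7'=='7', l++,r--
l=7 r=10: '4'=='4', l++,r--

l=8, r=9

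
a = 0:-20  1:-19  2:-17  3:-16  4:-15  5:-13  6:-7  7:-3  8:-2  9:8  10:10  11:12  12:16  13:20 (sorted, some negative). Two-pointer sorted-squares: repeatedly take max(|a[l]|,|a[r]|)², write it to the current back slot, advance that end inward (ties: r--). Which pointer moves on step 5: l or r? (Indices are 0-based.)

r

[0,13] |-20|<=|20| out[13]=400 → r--
[0,12] |-20|>|16| out[12]=400 → l++
[1,12] |-19|>|16| out[11]=361 → l++
[2,12] |-17|>|16| out[10]=289 → l++
[3,12] |-16|<=|16| out[9]=256 → r--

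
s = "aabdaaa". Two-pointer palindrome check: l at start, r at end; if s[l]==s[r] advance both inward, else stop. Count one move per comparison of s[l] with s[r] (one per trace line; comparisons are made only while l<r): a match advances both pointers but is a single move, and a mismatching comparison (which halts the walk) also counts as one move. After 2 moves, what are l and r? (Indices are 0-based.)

l=2, r=4

l=0 r=6: 'a'=='a', l++,r--
l=1 r=5: 'a'=='a', l++,r--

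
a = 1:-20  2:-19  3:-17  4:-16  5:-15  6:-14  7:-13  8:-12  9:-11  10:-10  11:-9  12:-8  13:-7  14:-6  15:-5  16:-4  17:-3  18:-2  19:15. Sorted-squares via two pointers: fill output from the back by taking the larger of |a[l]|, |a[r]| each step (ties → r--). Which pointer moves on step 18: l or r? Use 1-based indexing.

l=1 r=19: |-20|>|15| out[19]=400, l++
l=2 r=19: |-19|>|15| out[18]=361, l++
l=3 r=19: |-17|>|15| out[17]=289, l++
l=4 r=19: |-16|>|15| out[16]=256, l++
l=5 r=19: |-15|<=|15| out[15]=225, r--
l=5 r=18: |-15|>|-2| out[14]=225, l++
l=6 r=18: |-14|>|-2| out[13]=196, l++
l=7 r=18: |-13|>|-2| out[12]=169, l++
l=8 r=18: |-12|>|-2| out[11]=144, l++
l=9 r=18: |-11|>|-2| out[10]=121, l++
l=10 r=18: |-10|>|-2| out[9]=100, l++
l=11 r=18: |-9|>|-2| out[8]=81, l++
l=12 r=18: |-8|>|-2| out[7]=64, l++
l=13 r=18: |-7|>|-2| out[6]=49, l++
l=14 r=18: |-6|>|-2| out[5]=36, l++
l=15 r=18: |-5|>|-2| out[4]=25, l++
l=16 r=18: |-4|>|-2| out[3]=16, l++
l=17 r=18: |-3|>|-2| out[2]=9, l++

l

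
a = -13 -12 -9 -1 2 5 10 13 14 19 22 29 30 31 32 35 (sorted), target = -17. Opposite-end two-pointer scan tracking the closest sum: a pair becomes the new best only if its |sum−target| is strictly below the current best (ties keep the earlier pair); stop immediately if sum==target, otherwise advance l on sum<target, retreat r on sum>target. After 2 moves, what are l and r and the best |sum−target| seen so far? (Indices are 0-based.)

[0,15] -13+35=22 d=39 * → r--
[0,14] -13+32=19 d=36 * → r--

l=0, r=13, best |Δ|=36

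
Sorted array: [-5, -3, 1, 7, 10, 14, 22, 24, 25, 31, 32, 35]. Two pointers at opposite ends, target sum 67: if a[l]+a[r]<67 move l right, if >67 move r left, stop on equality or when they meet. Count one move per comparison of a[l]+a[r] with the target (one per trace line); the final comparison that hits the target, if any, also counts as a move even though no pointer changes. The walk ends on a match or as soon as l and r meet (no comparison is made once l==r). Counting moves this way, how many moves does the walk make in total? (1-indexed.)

[1,12] -5+35=30 <67 → l++
[2,12] -3+35=32 <67 → l++
[3,12] 1+35=36 <67 → l++
[4,12] 7+35=42 <67 → l++
[5,12] 10+35=45 <67 → l++
[6,12] 14+35=49 <67 → l++
[7,12] 22+35=57 <67 → l++
[8,12] 24+35=59 <67 → l++
[9,12] 25+35=60 <67 → l++
[10,12] 31+35=66 <67 → l++
[11,12] 32+35=67 → found

11 moves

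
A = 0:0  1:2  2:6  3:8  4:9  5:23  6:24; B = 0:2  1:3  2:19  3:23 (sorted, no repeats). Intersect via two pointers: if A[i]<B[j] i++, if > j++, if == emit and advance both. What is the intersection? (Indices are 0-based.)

intersection = [2, 23]

[i=0,j=0] 0<2 → i++
[i=1,j=0] 2==2 emit → i++,j++
[i=2,j=1] 6>3 → j++
[i=2,j=2] 6<19 → i++
[i=3,j=2] 8<19 → i++
[i=4,j=2] 9<19 → i++
[i=5,j=2] 23>19 → j++
[i=5,j=3] 23==23 emit → i++,j++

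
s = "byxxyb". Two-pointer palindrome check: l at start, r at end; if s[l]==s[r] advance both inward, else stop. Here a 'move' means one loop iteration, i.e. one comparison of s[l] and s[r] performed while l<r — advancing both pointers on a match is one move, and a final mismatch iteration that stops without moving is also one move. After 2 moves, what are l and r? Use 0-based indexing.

l=0 r=5: 'b'=='b', l++,r--
l=1 r=4: 'y'=='y', l++,r--

l=2, r=3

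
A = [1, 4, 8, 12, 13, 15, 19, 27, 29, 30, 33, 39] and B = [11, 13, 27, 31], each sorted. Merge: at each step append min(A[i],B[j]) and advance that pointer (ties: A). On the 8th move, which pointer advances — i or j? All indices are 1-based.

i

[i=1,j=1] A[i]=1<=B[j]=11 take 1 → i++
[i=2,j=1] A[i]=4<=B[j]=11 take 4 → i++
[i=3,j=1] A[i]=8<=B[j]=11 take 8 → i++
[i=4,j=1] A[i]=12>B[j]=11 take 11 → j++
[i=4,j=2] A[i]=12<=B[j]=13 take 12 → i++
[i=5,j=2] A[i]=13<=B[j]=13 take 13 → i++
[i=6,j=2] A[i]=15>B[j]=13 take 13 → j++
[i=6,j=3] A[i]=15<=B[j]=27 take 15 → i++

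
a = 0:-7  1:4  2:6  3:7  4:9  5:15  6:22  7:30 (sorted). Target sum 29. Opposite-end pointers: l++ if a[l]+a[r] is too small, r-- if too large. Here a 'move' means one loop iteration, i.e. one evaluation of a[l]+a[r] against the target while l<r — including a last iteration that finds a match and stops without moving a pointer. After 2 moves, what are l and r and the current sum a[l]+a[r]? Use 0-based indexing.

l=1, r=6, sum=26

[0,7] -7+30=23 <29 → l++
[1,7] 4+30=34 >29 → r--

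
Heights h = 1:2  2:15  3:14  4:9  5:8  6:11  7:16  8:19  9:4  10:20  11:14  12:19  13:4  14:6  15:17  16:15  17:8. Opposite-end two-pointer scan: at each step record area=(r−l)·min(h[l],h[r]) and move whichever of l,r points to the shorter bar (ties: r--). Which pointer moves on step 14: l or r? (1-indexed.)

r

[1,17] min(2,8)*16=32 best=32 * → l++
[2,17] min(15,8)*15=120 best=120 * → r--
[2,16] min(15,15)*14=210 best=210 * → r--
[2,15] min(15,17)*13=195 best=210 → l++
[3,15] min(14,17)*12=168 best=210 → l++
[4,15] min(9,17)*11=99 best=210 → l++
[5,15] min(8,17)*10=80 best=210 → l++
[6,15] min(11,17)*9=99 best=210 → l++
[7,15] min(16,17)*8=128 best=210 → l++
[8,15] min(19,17)*7=119 best=210 → r--
[8,14] min(19,6)*6=36 best=210 → r--
[8,13] min(19,4)*5=20 best=210 → r--
[8,12] min(19,19)*4=76 best=210 → r--
[8,11] min(19,14)*3=42 best=210 → r--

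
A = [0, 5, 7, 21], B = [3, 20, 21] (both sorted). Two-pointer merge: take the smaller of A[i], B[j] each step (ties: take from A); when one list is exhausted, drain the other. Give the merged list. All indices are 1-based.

i=1 j=1: A[i]=0<=B[j]=3 take 0, i++
i=2 j=1: A[i]=5>B[j]=3 take 3, j++
i=2 j=2: A[i]=5<=B[j]=20 take 5, i++
i=3 j=2: A[i]=7<=B[j]=20 take 7, i++
i=4 j=2: A[i]=21>B[j]=20 take 20, j++
i=4 j=3: A[i]=21<=B[j]=21 take 21, i++
i=5 j=3: A done, take B[j]=21, j++

[0, 3, 5, 7, 20, 21, 21]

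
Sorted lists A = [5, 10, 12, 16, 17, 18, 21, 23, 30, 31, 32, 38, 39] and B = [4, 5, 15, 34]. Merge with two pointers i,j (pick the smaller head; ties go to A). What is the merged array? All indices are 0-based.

[4, 5, 5, 10, 12, 15, 16, 17, 18, 21, 23, 30, 31, 32, 34, 38, 39]

i=0 j=0: A[i]=5>B[j]=4 take 4, j++
i=0 j=1: A[i]=5<=B[j]=5 take 5, i++
i=1 j=1: A[i]=10>B[j]=5 take 5, j++
i=1 j=2: A[i]=10<=B[j]=15 take 10, i++
i=2 j=2: A[i]=12<=B[j]=15 take 12, i++
i=3 j=2: A[i]=16>B[j]=15 take 15, j++
i=3 j=3: A[i]=16<=B[j]=34 take 16, i++
i=4 j=3: A[i]=17<=B[j]=34 take 17, i++
i=5 j=3: A[i]=18<=B[j]=34 take 18, i++
i=6 j=3: A[i]=21<=B[j]=34 take 21, i++
i=7 j=3: A[i]=23<=B[j]=34 take 23, i++
i=8 j=3: A[i]=30<=B[j]=34 take 30, i++
i=9 j=3: A[i]=31<=B[j]=34 take 31, i++
i=10 j=3: A[i]=32<=B[j]=34 take 32, i++
i=11 j=3: A[i]=38>B[j]=34 take 34, j++
i=11 j=4: B done, take A[i]=38, i++
i=12 j=4: B done, take A[i]=39, i++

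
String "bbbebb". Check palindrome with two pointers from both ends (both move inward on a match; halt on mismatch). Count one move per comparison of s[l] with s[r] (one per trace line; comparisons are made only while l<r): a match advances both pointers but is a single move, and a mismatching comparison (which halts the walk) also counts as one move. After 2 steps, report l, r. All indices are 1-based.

l=3, r=4

[1,6] 'b'=='b' → l++,r--
[2,5] 'b'=='b' → l++,r--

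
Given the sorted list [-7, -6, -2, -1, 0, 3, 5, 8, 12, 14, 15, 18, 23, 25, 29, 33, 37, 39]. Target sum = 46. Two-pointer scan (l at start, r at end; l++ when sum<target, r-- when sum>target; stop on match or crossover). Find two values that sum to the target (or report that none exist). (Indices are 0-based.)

l=0 r=17: -7+39=32 <46, l++
l=1 r=17: -6+39=33 <46, l++
l=2 r=17: -2+39=37 <46, l++
l=3 r=17: -1+39=38 <46, l++
l=4 r=17: 0+39=39 <46, l++
l=5 r=17: 3+39=42 <46, l++
l=6 r=17: 5+39=44 <46, l++
l=7 r=17: 8+39=47 >46, r--
l=7 r=16: 8+37=45 <46, l++
l=8 r=16: 12+37=49 >46, r--
l=8 r=15: 12+33=45 <46, l++
l=9 r=15: 14+33=47 >46, r--
l=9 r=14: 14+29=43 <46, l++
l=10 r=14: 15+29=44 <46, l++
l=11 r=14: 18+29=47 >46, r--
l=11 r=13: 18+25=43 <46, l++
l=12 r=13: 23+25=48 >46, r--

no pair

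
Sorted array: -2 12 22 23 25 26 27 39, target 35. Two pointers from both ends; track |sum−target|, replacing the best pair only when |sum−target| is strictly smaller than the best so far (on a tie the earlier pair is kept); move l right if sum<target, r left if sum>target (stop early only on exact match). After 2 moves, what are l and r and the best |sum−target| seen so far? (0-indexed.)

[0,7] -2+39=37 d=2 * → r--
[0,6] -2+27=25 d=10 → l++

l=1, r=6, best |Δ|=2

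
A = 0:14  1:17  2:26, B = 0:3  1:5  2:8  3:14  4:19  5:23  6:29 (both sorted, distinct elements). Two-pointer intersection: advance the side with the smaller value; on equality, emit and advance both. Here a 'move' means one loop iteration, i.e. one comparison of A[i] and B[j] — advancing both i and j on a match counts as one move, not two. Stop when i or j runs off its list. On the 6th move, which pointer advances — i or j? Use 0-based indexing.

j

i=0 j=0: 14>3, j++
i=0 j=1: 14>5, j++
i=0 j=2: 14>8, j++
i=0 j=3: 14==14 emit, i++,j++
i=1 j=4: 17<19, i++
i=2 j=4: 26>19, j++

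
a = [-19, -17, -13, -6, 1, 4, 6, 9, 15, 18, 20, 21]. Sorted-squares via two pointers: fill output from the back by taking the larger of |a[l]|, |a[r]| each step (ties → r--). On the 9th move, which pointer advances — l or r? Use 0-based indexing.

r

l=0 r=11: |-19|<=|21| out[11]=441, r--
l=0 r=10: |-19|<=|20| out[10]=400, r--
l=0 r=9: |-19|>|18| out[9]=361, l++
l=1 r=9: |-17|<=|18| out[8]=324, r--
l=1 r=8: |-17|>|15| out[7]=289, l++
l=2 r=8: |-13|<=|15| out[6]=225, r--
l=2 r=7: |-13|>|9| out[5]=169, l++
l=3 r=7: |-6|<=|9| out[4]=81, r--
l=3 r=6: |-6|<=|6| out[3]=36, r--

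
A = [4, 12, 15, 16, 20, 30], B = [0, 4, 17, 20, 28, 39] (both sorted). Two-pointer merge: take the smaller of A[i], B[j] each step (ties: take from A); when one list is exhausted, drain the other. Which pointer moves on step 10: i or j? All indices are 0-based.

j

i=0 j=0: A[i]=4>B[j]=0 take 0, j++
i=0 j=1: A[i]=4<=B[j]=4 take 4, i++
i=1 j=1: A[i]=12>B[j]=4 take 4, j++
i=1 j=2: A[i]=12<=B[j]=17 take 12, i++
i=2 j=2: A[i]=15<=B[j]=17 take 15, i++
i=3 j=2: A[i]=16<=B[j]=17 take 16, i++
i=4 j=2: A[i]=20>B[j]=17 take 17, j++
i=4 j=3: A[i]=20<=B[j]=20 take 20, i++
i=5 j=3: A[i]=30>B[j]=20 take 20, j++
i=5 j=4: A[i]=30>B[j]=28 take 28, j++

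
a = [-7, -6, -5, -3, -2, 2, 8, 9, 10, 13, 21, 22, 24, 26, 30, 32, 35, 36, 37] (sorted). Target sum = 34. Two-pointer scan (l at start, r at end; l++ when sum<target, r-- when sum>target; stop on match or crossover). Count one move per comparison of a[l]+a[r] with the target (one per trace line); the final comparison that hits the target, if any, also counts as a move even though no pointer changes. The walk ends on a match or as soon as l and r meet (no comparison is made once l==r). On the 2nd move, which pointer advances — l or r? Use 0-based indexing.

l=0 r=18: -7+37=30 <34, l++
l=1 r=18: -6+37=31 <34, l++

l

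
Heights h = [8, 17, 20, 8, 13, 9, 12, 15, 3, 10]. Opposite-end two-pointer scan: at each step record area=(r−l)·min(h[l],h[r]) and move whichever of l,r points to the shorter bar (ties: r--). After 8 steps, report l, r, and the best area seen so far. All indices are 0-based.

l=0 r=9: min(8,10)*9=72 best=72 *, l++
l=1 r=9: min(17,10)*8=80 best=80 *, r--
l=1 r=8: min(17,3)*7=21 best=80, r--
l=1 r=7: min(17,15)*6=90 best=90 *, r--
l=1 r=6: min(17,12)*5=60 best=90, r--
l=1 r=5: min(17,9)*4=36 best=90, r--
l=1 r=4: min(17,13)*3=39 best=90, r--
l=1 r=3: min(17,8)*2=16 best=90, r--

l=1, r=2, best area=90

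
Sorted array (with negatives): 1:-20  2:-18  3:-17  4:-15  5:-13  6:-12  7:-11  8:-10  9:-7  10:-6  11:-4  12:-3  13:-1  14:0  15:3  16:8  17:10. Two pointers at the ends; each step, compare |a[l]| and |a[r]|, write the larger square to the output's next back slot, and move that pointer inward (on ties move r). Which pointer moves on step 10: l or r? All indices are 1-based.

r

[1,17] |-20|>|10| out[17]=400 → l++
[2,17] |-18|>|10| out[16]=324 → l++
[3,17] |-17|>|10| out[15]=289 → l++
[4,17] |-15|>|10| out[14]=225 → l++
[5,17] |-13|>|10| out[13]=169 → l++
[6,17] |-12|>|10| out[12]=144 → l++
[7,17] |-11|>|10| out[11]=121 → l++
[8,17] |-10|<=|10| out[10]=100 → r--
[8,16] |-10|>|8| out[9]=100 → l++
[9,16] |-7|<=|8| out[8]=64 → r--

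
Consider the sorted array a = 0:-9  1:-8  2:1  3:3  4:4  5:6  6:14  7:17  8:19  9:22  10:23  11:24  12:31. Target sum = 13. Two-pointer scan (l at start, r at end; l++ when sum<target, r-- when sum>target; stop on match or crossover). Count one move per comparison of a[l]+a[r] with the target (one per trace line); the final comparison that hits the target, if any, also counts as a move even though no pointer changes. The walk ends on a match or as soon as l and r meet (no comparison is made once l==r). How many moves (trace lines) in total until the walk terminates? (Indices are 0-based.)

4 moves

[0,12] -9+31=22 >13 → r--
[0,11] -9+24=15 >13 → r--
[0,10] -9+23=14 >13 → r--
[0,9] -9+22=13 → found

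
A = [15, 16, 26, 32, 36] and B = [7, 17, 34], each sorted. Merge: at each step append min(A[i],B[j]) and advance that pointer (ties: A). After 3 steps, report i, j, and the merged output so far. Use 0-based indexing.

[i=0,j=0] A[i]=15>B[j]=7 take 7 → j++
[i=0,j=1] A[i]=15<=B[j]=17 take 15 → i++
[i=1,j=1] A[i]=16<=B[j]=17 take 16 → i++

i=2, j=1, merged so far=[7, 15, 16]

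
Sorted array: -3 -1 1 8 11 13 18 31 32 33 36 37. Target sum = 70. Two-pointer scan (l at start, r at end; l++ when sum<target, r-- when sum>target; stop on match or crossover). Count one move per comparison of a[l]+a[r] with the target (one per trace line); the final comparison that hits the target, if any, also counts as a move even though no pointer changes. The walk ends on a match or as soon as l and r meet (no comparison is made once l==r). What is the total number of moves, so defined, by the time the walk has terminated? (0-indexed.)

[0,11] -3+37=34 <70 → l++
[1,11] -1+37=36 <70 → l++
[2,11] 1+37=38 <70 → l++
[3,11] 8+37=45 <70 → l++
[4,11] 11+37=48 <70 → l++
[5,11] 13+37=50 <70 → l++
[6,11] 18+37=55 <70 → l++
[7,11] 31+37=68 <70 → l++
[8,11] 32+37=69 <70 → l++
[9,11] 33+37=70 → found

10 moves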